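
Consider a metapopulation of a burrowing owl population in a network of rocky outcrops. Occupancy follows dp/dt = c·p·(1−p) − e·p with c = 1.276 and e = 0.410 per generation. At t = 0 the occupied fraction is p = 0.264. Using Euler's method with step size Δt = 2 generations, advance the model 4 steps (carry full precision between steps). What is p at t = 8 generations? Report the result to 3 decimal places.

Update rule: p ← p + [c·p·(1−p) − e·p]·Δt with Δt = 2.
step 1: Δp = +0.27938, p = 0.54338
step 2: Δp = +0.18762, p = 0.73101
step 3: Δp = -0.09761, p = 0.63340
step 4: Δp = +0.07320, p = 0.70660

0.707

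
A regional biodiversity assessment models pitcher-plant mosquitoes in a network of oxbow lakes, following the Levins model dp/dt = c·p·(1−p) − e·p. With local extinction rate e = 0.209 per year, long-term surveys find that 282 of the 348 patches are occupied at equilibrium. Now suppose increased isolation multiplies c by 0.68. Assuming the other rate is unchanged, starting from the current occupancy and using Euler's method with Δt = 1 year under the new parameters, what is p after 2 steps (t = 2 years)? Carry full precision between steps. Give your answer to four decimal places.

Observed p* = 282/348 = 0.81034.
Balance c(1−p*) = e gives c = e/(1 − 0.81034) = 0.209/0.18966 = 1.10200.
Starting from p₀ = 0.81034; update p ← p + (dp/dt)·Δt with the new parameters.
p: 0.81034 → 0.75615  (Δp = -0.05420)
p: 0.75615 → 0.73629  (Δp = -0.01986)

0.7363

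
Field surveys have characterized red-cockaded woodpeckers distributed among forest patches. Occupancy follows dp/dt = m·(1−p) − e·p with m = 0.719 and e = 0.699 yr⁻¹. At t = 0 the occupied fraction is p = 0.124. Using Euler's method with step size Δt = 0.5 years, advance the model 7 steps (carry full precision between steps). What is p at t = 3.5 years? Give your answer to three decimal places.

0.507

Update rule: p ← p + [m·(1−p) − e·p]·Δt with Δt = 0.5.
step 1: Δp = +0.27158, p = 0.39558
step 2: Δp = +0.07903, p = 0.47461
step 3: Δp = +0.02300, p = 0.49761
step 4: Δp = +0.00669, p = 0.50431
step 5: Δp = +0.00195, p = 0.50625
step 6: Δp = +0.00057, p = 0.50682
step 7: Δp = +0.00016, p = 0.50698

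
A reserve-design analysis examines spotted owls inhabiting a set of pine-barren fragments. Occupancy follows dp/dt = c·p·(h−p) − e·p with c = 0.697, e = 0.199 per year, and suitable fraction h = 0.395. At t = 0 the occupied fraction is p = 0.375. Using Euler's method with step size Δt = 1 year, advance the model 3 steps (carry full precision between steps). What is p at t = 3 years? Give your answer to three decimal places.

0.235

Update rule: p ← p + [c·p·(h−p) − e·p]·Δt with Δt = 1.
p: 0.37500 → 0.30560  (Δp = -0.06940)
p: 0.30560 → 0.26383  (Δp = -0.04177)
p: 0.26383 → 0.23545  (Δp = -0.02838)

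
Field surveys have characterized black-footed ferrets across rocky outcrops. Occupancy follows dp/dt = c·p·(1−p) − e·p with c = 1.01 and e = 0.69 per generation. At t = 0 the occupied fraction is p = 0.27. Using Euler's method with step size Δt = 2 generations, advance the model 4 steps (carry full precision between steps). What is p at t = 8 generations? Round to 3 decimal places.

0.316

Update rule: p ← p + [c·p·(1−p) − e·p]·Δt with Δt = 2.
  1  |  dp/dt·Δt = +0.025542  |  p_1 = 0.295542
  2  |  dp/dt·Δt = +0.012710  |  p_2 = 0.308252
  3  |  dp/dt·Δt = +0.005342  |  p_3 = 0.313594
  4  |  dp/dt·Δt = +0.002051  |  p_4 = 0.315645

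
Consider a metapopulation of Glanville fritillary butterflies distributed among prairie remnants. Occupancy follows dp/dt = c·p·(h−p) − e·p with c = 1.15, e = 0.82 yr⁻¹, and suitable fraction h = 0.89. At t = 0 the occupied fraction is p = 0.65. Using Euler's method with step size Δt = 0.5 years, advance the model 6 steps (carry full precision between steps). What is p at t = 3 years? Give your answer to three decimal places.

Update rule: p ← p + [c·p·(h−p) − e·p]·Δt with Δt = 0.5.
t = 0.5: p = 0.65000 + (-0.17680) = 0.47320
t = 1: p = 0.47320 + (-0.08060) = 0.39260
t = 1.5: p = 0.39260 + (-0.04868) = 0.34392
t = 2: p = 0.34392 + (-0.03302) = 0.31090
t = 2.5: p = 0.31090 + (-0.02394) = 0.28696
t = 3: p = 0.28696 + (-0.01815) = 0.26881

0.269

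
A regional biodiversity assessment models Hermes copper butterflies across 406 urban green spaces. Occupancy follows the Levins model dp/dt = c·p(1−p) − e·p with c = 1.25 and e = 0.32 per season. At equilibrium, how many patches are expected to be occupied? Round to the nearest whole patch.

302

p* = 1 − e/c = 1 − 0.32/1.25 = 0.7440.
Expected occupied patches = N × p* = 406 × 0.7440 = 302.06 ≈ 302.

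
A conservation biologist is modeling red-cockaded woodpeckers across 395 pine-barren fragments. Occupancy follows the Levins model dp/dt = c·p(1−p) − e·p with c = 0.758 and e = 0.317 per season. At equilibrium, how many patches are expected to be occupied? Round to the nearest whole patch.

p* = 1 − e/c = 1 − 0.317/0.758 = 0.5818.
Expected occupied patches = N × p* = 395 × 0.5818 = 229.81 ≈ 230.

230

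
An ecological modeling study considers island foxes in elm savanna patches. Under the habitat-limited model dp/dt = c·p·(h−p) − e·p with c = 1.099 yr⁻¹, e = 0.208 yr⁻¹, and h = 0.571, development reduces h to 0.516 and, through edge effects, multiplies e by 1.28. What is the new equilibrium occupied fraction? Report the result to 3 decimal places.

Before: p* = h − e/c = 0.571 − 0.208/1.099 = 0.571 − 0.1893 = 0.3817.
After: c = 1.099, e = 0.26624, h = 0.516; p* = 0.516 − 0.26624/1.099 = 0.2737.

0.274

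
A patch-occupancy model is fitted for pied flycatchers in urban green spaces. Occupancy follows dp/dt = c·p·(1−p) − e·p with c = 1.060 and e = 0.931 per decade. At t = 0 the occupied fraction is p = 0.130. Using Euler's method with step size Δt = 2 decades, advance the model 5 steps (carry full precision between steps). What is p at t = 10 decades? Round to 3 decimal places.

0.123

Update rule: p ← p + [c·p·(1−p) − e·p]·Δt with Δt = 2.
p: 0.13000 → 0.12771  (Δp = -0.00229)
p: 0.12771 → 0.12608  (Δp = -0.00163)
p: 0.12608 → 0.12491  (Δp = -0.00117)
p: 0.12491 → 0.12406  (Δp = -0.00085)
p: 0.12406 → 0.12344  (Δp = -0.00062)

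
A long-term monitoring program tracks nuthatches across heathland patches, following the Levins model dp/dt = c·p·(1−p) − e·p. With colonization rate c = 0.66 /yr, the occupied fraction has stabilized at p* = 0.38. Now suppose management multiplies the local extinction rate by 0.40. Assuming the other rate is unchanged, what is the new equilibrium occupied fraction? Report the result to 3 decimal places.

Balance c(1−p*) = e gives e = 0.66×(1 − 0.38000) = 0.40920.
New p* = 1 − e/c = 1 − 0.16368/0.66000 = 0.75200.

0.752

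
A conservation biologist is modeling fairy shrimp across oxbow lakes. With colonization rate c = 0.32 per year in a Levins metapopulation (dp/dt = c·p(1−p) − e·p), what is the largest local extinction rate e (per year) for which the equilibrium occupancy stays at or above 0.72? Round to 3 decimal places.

0.090

1 − e/c ≥ 0.72 ⇒ e ≤ c(1 − 0.72) = 0.32 × 0.2800.
e_max = 0.0896.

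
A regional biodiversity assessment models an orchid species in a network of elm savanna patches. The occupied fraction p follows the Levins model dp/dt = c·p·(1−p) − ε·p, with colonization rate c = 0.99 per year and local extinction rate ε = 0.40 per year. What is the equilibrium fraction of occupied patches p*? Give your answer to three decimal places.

At equilibrium, colonization balances extinction: c·p*·(1−p*) = ε·p*.
So p* = 1 − ε/c = 1 − 0.40/0.99 = 1 − 0.4040 = 0.5960.

0.596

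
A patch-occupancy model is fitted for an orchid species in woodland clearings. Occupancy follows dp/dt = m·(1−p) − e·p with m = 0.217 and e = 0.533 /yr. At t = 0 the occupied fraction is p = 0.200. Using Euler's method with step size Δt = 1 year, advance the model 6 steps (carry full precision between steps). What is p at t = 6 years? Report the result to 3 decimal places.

0.289

Update rule: p ← p + [m·(1−p) − e·p]·Δt with Δt = 1.
step 1: Δp = +0.06700, p = 0.26700
step 2: Δp = +0.01675, p = 0.28375
step 3: Δp = +0.00419, p = 0.28794
step 4: Δp = +0.00105, p = 0.28898
step 5: Δp = +0.00026, p = 0.28925
step 6: Δp = +0.00007, p = 0.28931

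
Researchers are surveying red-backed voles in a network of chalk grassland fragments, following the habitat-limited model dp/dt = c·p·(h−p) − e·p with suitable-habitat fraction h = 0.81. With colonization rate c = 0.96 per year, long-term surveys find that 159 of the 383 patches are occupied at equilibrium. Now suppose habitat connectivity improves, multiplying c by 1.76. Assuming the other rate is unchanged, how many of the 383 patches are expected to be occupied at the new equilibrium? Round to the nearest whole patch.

Observed p* = 159/383 = 0.41514.
Balance c(h−p*) = e gives e = 0.96×(0.81 − 0.41514) = 0.37907.
New p* = 0.81 − e/c = 0.81 − 0.37907/1.68960 = 0.58565.
Expected occupied = 383 × 0.58565 = 224.30 ≈ 224.

224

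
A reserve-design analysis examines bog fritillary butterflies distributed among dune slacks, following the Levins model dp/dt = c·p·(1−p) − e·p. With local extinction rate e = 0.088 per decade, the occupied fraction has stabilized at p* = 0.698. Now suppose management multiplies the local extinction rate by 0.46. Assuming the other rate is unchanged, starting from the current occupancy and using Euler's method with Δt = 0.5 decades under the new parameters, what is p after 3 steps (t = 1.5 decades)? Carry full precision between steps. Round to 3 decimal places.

Balance c(1−p*) = e gives c = e/(1 − 0.69800) = 0.088/0.30200 = 0.29139.
Starting from p₀ = 0.69800; update p ← p + (dp/dt)·Δt with the new parameters.
  1  |  dp/dt·Δt = +0.016584  |  p_1 = 0.714584
  2  |  dp/dt·Δt = +0.015252  |  p_2 = 0.729836
  3  |  dp/dt·Δt = +0.013956  |  p_3 = 0.743792

0.744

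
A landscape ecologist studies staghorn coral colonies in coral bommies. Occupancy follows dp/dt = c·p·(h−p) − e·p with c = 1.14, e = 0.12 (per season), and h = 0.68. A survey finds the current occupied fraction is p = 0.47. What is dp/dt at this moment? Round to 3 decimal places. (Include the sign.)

Colonization term: c·p·(h−p) = 1.14×0.47×0.2100 = 0.11252.
Extinction term: e·p = 0.05640.
dp/dt = 0.11252 − 0.05640 = 0.05612.

0.056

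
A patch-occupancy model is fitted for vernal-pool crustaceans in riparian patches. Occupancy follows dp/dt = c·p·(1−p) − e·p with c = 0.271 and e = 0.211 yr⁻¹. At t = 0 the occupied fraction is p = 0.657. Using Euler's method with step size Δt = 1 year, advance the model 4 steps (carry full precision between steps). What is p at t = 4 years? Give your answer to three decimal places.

0.447

Update rule: p ← p + [c·p·(1−p) − e·p]·Δt with Δt = 1.
step 1: Δp = -0.07756, p = 0.57944
step 2: Δp = -0.05622, p = 0.52322
step 3: Δp = -0.04280, p = 0.48042
step 4: Δp = -0.03372, p = 0.44670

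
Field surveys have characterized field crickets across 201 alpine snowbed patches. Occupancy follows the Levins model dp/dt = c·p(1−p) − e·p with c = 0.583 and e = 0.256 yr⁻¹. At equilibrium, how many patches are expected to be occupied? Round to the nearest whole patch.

p* = 1 − e/c = 1 − 0.256/0.583 = 0.5609.
Expected occupied patches = N × p* = 201 × 0.5609 = 112.74 ≈ 113.

113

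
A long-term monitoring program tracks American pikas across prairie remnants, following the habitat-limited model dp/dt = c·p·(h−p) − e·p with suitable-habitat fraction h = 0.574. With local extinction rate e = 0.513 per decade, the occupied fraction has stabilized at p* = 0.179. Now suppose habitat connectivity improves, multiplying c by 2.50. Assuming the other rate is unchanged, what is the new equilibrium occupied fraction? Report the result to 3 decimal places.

0.416

Balance c(h−p*) = e gives c = e/(0.574 − 0.17900) = 0.513/0.39500 = 1.29873.
New p* = 0.574 − e/c = 0.574 − 0.51300/3.24682 = 0.41600.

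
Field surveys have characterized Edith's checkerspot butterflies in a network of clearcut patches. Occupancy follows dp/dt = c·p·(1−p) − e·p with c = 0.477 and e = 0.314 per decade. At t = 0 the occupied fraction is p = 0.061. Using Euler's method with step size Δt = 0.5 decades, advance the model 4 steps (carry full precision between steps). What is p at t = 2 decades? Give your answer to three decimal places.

0.079

Update rule: p ← p + [c·p·(1−p) − e·p]·Δt with Δt = 0.5.
p: 0.06100 → 0.06508  (Δp = +0.00408)
p: 0.06508 → 0.06938  (Δp = +0.00429)
p: 0.06938 → 0.07388  (Δp = +0.00451)
p: 0.07388 → 0.07860  (Δp = +0.00472)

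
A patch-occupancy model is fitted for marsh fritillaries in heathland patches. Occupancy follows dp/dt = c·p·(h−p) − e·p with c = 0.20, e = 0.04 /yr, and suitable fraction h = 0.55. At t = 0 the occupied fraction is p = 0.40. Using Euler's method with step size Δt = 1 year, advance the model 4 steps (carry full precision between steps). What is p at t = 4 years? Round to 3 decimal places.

0.386

Update rule: p ← p + [c·p·(h−p) − e·p]·Δt with Δt = 1.
p: 0.40000 → 0.39600  (Δp = -0.00400)
p: 0.39600 → 0.39236  (Δp = -0.00364)
p: 0.39236 → 0.38903  (Δp = -0.00332)
p: 0.38903 → 0.38600  (Δp = -0.00304)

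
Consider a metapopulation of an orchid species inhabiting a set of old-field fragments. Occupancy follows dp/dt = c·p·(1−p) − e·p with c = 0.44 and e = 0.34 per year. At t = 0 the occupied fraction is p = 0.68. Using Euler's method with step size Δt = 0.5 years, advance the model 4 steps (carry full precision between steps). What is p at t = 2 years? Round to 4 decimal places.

0.4860

Update rule: p ← p + [c·p·(1−p) − e·p]·Δt with Δt = 0.5.
p: 0.68000 → 0.61227  (Δp = -0.06773)
p: 0.61227 → 0.56041  (Δp = -0.05186)
p: 0.56041 → 0.51934  (Δp = -0.04107)
p: 0.51934 → 0.48597  (Δp = -0.03337)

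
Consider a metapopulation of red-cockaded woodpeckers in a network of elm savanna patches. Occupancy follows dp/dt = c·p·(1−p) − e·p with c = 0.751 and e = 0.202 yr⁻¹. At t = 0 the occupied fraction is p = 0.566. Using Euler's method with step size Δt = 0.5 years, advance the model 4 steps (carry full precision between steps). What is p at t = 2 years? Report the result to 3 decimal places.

Update rule: p ← p + [c·p·(1−p) − e·p]·Δt with Δt = 0.5.
t = 0.5: p = 0.56600 + (+0.03507) = 0.60107
t = 1: p = 0.60107 + (+0.02933) = 0.63040
t = 1.5: p = 0.63040 + (+0.02382) = 0.65422
t = 2: p = 0.65422 + (+0.01887) = 0.67309

0.673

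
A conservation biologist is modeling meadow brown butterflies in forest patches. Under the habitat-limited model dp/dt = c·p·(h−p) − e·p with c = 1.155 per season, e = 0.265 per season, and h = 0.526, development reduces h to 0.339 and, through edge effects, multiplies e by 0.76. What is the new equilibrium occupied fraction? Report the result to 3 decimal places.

Before: p* = h − e/c = 0.526 − 0.265/1.155 = 0.526 − 0.2294 = 0.2966.
After: c = 1.155, e = 0.2014, h = 0.339; p* = 0.339 − 0.2014/1.155 = 0.1646.

0.165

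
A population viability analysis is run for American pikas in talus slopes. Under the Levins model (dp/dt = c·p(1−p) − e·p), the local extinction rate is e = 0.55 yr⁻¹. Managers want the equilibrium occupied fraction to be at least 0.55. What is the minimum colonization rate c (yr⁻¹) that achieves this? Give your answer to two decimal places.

1.22

p* = 1 − e/c ≥ 0.55 requires e/c ≤ 0.4500, i.e. c ≥ e/0.4500.
c_min = 0.55/0.4500 = 1.2222.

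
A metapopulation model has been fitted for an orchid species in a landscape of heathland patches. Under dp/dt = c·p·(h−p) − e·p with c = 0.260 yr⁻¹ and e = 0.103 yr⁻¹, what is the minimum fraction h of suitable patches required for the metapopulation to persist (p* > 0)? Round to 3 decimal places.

p* = h − e/c is positive only when h > e/c.
h_min = e/c = 0.103/0.260 = 0.3962.

0.396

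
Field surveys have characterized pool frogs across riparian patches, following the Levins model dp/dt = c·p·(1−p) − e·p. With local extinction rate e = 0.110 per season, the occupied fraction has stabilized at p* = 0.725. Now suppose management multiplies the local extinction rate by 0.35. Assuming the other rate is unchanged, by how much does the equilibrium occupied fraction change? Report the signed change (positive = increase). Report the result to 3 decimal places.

0.179

Balance c(1−p*) = e gives c = e/(1 − 0.72500) = 0.110/0.27500 = 0.40000.
New p* = 1 − e/c = 1 − 0.03850/0.40000 = 0.90375.
Δp* = 0.90375 − 0.72500 = +0.17875.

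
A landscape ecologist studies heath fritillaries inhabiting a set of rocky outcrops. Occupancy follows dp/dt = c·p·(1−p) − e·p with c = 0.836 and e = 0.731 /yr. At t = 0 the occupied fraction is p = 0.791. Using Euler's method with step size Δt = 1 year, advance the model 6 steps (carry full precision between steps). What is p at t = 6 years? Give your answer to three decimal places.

Update rule: p ← p + [c·p·(1−p) − e·p]·Δt with Δt = 1.
step 1: Δp = -0.44001, p = 0.35099
step 2: Δp = -0.06613, p = 0.28485
step 3: Δp = -0.03792, p = 0.24693
step 4: Δp = -0.02505, p = 0.22188
step 5: Δp = -0.01786, p = 0.20402
step 6: Δp = -0.01338, p = 0.19065

0.191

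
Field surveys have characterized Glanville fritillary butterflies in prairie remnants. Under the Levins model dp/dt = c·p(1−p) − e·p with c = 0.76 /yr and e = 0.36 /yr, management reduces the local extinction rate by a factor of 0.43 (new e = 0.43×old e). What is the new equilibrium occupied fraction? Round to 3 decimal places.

0.796

Before: p* = 1 − 0.36/0.76 = 0.5263.
After the change, c = 0.76, e = 0.1548, so p* = 1 − 0.1548/0.76 = 0.7963.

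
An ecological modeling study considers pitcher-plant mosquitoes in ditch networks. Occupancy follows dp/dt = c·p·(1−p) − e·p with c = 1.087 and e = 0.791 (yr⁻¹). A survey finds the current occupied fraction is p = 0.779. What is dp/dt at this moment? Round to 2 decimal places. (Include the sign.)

Colonization term: c·p·(1−p) = 1.087×0.779×0.2210 = 0.18714.
Extinction term: e·p = 0.61619.
dp/dt = 0.18714 − 0.61619 = -0.42905.

-0.43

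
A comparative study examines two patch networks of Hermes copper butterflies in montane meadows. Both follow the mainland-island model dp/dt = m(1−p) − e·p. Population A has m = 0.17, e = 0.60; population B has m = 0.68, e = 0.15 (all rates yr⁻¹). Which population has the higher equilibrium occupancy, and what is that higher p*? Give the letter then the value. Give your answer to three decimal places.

A: p*_A = m/(m+e) = 0.17/0.7700 = 0.2208.
B: p*_B = 0.68/0.8300 = 0.8193.
B is higher at 0.8193.

B, 0.819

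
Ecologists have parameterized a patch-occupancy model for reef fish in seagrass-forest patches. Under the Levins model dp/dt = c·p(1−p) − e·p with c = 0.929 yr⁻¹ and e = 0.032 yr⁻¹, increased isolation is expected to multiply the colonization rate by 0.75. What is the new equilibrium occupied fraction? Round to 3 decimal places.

0.954

Before: p* = 1 − 0.032/0.929 = 0.9656.
After the change, c = 0.69675, e = 0.032, so p* = 1 − 0.032/0.69675 = 0.9541.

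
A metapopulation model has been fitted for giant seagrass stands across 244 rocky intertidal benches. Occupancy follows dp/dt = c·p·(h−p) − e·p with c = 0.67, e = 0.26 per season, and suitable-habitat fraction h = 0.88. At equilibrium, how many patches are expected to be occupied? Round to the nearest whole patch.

p* = h − e/c = 0.88 − 0.3881 = 0.4919.
Expected occupied patches = N × p* = 244 × 0.4919 = 120.03 ≈ 120.

120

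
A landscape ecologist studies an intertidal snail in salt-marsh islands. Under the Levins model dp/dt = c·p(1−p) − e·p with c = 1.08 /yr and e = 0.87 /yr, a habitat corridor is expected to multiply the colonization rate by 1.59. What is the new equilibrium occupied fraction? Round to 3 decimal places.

Before: p* = 1 − 0.87/1.08 = 0.1944.
After the change, c = 1.7172, e = 0.87, so p* = 1 − 0.87/1.7172 = 0.4934.

0.493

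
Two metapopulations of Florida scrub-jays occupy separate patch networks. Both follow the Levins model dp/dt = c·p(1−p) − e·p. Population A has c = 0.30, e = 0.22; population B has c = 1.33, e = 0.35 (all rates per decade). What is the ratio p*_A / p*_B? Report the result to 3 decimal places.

A: p*_A = 1 − 0.22/0.30 = 0.2667.
B: p*_B = 1 − 0.35/1.33 = 0.7368.
p*_A / p*_B = 0.2667/0.7368 = 0.3619.

0.362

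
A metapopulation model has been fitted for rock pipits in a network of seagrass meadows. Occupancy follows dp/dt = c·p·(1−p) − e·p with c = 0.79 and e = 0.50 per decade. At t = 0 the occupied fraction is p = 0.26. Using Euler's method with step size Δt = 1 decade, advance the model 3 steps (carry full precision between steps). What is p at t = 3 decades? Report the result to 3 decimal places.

0.317

Update rule: p ← p + [c·p·(1−p) − e·p]·Δt with Δt = 1.
step 1: Δp = +0.02200, p = 0.28200
step 2: Δp = +0.01896, p = 0.30095
step 3: Δp = +0.01572, p = 0.31668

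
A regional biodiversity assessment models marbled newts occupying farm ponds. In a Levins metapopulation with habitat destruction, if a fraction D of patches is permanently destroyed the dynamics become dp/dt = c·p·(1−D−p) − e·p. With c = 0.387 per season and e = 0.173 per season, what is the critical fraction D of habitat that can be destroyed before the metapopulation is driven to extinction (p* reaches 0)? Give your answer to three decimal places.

The nontrivial equilibrium is p* = (1−D) − e/c; extinction occurs when this hits zero.
So D_crit = 1 − e/c = 1 − 0.173/0.387 = 1 − 0.4470 = 0.5530.
Note this equals the original equilibrium occupancy — the Levins extinction-debt result.

0.553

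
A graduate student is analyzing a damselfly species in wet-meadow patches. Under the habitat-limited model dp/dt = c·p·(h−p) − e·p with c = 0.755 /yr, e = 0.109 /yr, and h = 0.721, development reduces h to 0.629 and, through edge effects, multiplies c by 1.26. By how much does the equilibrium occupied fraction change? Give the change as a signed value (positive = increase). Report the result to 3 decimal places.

Before: p* = h − e/c = 0.721 − 0.109/0.755 = 0.721 − 0.1444 = 0.5766.
After: c = 0.9513, e = 0.109, h = 0.629; p* = 0.629 − 0.109/0.9513 = 0.5144.
Δp* = 0.5144 − 0.5766 = -0.0622.

-0.062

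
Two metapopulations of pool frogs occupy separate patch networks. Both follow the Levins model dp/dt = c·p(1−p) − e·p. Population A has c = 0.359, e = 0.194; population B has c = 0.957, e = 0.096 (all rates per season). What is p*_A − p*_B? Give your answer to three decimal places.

A: p*_A = 1 − 0.194/0.359 = 0.4596.
B: p*_B = 1 − 0.096/0.957 = 0.8997.
p*_A − p*_B = 0.4596 − 0.8997 = -0.4401.

-0.440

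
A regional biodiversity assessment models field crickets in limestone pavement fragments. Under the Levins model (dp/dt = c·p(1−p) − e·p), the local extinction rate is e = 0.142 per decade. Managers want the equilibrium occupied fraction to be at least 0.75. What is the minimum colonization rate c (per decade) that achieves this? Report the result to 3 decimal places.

0.568

p* = 1 − e/c ≥ 0.75 requires e/c ≤ 0.2500, i.e. c ≥ e/0.2500.
c_min = 0.142/0.2500 = 0.5680.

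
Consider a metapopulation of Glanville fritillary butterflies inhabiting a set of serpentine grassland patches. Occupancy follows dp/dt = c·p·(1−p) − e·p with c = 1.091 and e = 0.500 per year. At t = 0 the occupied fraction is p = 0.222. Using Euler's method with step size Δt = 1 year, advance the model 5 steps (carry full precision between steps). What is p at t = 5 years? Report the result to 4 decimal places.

Update rule: p ← p + [c·p·(1−p) − e·p]·Δt with Δt = 1.
  1  |  dp/dt·Δt = +0.077433  |  p_1 = 0.299433
  2  |  dp/dt·Δt = +0.079146  |  p_2 = 0.378579
  3  |  dp/dt·Δt = +0.067376  |  p_3 = 0.445955
  4  |  dp/dt·Δt = +0.046586  |  p_4 = 0.492541
  5  |  dp/dt·Δt = +0.026419  |  p_5 = 0.518960

0.5190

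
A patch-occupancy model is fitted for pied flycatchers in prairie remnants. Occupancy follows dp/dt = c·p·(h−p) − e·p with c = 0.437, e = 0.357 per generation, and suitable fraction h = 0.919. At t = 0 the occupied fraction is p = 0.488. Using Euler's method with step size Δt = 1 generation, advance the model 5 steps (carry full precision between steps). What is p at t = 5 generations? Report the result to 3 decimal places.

Update rule: p ← p + [c·p·(h−p) − e·p]·Δt with Δt = 1.
p: 0.48800 → 0.40570  (Δp = -0.08230)
p: 0.40570 → 0.35187  (Δp = -0.05383)
p: 0.35187 → 0.31346  (Δp = -0.03841)
p: 0.31346 → 0.28450  (Δp = -0.02896)
p: 0.28450 → 0.26182  (Δp = -0.02268)

0.262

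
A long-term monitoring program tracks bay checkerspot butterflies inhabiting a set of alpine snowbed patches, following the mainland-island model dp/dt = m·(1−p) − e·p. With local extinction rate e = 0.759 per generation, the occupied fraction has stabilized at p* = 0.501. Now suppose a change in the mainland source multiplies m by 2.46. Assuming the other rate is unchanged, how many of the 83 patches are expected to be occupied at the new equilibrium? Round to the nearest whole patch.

59

Balance m(1−p*) = e·p* gives m = e·p*/(1−p*) = 0.759×0.50100/0.49900 = 0.76204.
New p* = m/(m+e) = 1.87462/(1.87462+0.75900) = 0.71180.
Expected occupied = 83 × 0.71180 = 59.08 ≈ 59.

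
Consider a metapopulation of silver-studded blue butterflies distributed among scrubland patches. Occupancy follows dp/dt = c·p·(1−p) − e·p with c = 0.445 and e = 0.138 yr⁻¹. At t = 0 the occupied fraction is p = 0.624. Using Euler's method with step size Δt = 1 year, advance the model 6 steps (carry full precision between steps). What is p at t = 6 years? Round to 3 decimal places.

Update rule: p ← p + [c·p·(1−p) − e·p]·Δt with Δt = 1.
p: 0.62400 → 0.64230  (Δp = +0.01830)
p: 0.64230 → 0.65590  (Δp = +0.01360)
p: 0.65590 → 0.66582  (Δp = +0.00992)
p: 0.66582 → 0.67295  (Δp = +0.00713)
p: 0.67295 → 0.67802  (Δp = +0.00507)
p: 0.67802 → 0.68160  (Δp = +0.00358)

0.682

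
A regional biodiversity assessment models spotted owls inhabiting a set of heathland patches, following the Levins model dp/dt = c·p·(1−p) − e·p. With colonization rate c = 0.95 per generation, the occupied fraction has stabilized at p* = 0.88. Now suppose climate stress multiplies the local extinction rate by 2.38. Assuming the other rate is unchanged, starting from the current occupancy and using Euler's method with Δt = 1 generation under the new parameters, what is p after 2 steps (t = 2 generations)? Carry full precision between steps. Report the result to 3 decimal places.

0.722

Balance c(1−p*) = e gives e = 0.95×(1 − 0.88000) = 0.11400.
Starting from p₀ = 0.88000; update p ← p + (dp/dt)·Δt with the new parameters.
step 1: Δp = -0.13844, p = 0.74156
step 2: Δp = -0.01913, p = 0.72243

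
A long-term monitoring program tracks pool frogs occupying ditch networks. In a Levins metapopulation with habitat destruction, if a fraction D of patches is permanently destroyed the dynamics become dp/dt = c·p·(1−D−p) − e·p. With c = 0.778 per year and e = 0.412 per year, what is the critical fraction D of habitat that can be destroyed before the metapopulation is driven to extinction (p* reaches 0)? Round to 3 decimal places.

0.470

The nontrivial equilibrium is p* = (1−D) − e/c; extinction occurs when this hits zero.
So D_crit = 1 − e/c = 1 − 0.412/0.778 = 1 − 0.5296 = 0.4704.
Note this equals the original equilibrium occupancy — the Levins extinction-debt result.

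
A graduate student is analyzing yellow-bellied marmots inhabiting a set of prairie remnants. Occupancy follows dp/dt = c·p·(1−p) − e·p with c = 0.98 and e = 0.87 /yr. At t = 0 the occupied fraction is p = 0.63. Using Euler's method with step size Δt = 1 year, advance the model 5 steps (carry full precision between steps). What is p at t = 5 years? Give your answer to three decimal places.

Update rule: p ← p + [c·p·(1−p) − e·p]·Δt with Δt = 1.
  1  |  dp/dt·Δt = -0.319662  |  p_1 = 0.310338
  2  |  dp/dt·Δt = -0.060246  |  p_2 = 0.250092
  3  |  dp/dt·Δt = -0.033785  |  p_3 = 0.216307
  4  |  dp/dt·Δt = -0.022059  |  p_4 = 0.194248
  5  |  dp/dt·Δt = -0.015610  |  p_5 = 0.178637

0.179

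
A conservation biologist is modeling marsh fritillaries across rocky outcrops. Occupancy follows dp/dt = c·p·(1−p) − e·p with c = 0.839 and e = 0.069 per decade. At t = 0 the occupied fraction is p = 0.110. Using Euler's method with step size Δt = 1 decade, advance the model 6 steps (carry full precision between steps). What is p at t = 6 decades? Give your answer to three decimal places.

0.871

Update rule: p ← p + [c·p·(1−p) − e·p]·Δt with Δt = 1.
  1  |  dp/dt·Δt = +0.074548  |  p_1 = 0.184548
  2  |  dp/dt·Δt = +0.113527  |  p_2 = 0.298075
  3  |  dp/dt·Δt = +0.154974  |  p_3 = 0.453049
  4  |  dp/dt·Δt = +0.176640  |  p_4 = 0.629689
  5  |  dp/dt·Δt = +0.152190  |  p_5 = 0.781879
  6  |  dp/dt·Δt = +0.089137  |  p_6 = 0.871016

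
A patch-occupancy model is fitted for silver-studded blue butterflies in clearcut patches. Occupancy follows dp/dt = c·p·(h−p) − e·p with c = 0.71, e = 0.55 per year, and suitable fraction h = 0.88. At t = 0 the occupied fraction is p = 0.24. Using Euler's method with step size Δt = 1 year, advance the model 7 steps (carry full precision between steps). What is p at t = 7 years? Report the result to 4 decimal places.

Update rule: p ← p + [c·p·(h−p) − e·p]·Δt with Δt = 1.
t = 1: p = 0.24000 + (-0.02294) = 0.21706
t = 2: p = 0.21706 + (-0.01721) = 0.19984
t = 3: p = 0.19984 + (-0.01341) = 0.18643
t = 4: p = 0.18643 + (-0.01073) = 0.17570
t = 5: p = 0.17570 + (-0.00878) = 0.16693
t = 6: p = 0.16693 + (-0.00730) = 0.15963
t = 7: p = 0.15963 + (-0.00615) = 0.15348

0.1535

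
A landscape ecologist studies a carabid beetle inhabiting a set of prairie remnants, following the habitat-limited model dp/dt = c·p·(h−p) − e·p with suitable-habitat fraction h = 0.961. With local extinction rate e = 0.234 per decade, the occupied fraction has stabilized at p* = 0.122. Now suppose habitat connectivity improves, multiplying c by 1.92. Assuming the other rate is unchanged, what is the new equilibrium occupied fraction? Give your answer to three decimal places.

0.524

Balance c(h−p*) = e gives c = e/(0.961 − 0.12200) = 0.234/0.83900 = 0.27890.
New p* = 0.961 − e/c = 0.961 − 0.23400/0.53549 = 0.52402.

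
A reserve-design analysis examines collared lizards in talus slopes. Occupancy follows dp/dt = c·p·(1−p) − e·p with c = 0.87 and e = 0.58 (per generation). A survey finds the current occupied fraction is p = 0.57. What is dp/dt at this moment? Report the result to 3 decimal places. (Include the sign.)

Colonization term: c·p·(1−p) = 0.87×0.57×0.4300 = 0.21324.
Extinction term: e·p = 0.33060.
dp/dt = 0.21324 − 0.33060 = -0.11736.

-0.117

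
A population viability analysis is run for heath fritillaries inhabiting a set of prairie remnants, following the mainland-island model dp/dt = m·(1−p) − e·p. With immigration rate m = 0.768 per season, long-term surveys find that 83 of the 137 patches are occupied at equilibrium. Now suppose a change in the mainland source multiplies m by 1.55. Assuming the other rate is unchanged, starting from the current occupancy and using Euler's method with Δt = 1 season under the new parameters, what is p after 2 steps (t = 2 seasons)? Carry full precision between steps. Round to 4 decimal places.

0.6574

Observed p* = 83/137 = 0.60584.
Balance m(1−p*) = e·p* gives e = m(1−p*)/p* = 0.768×0.39416/0.60584 = 0.49966.
Starting from p₀ = 0.60584; update p ← p + (dp/dt)·Δt with the new parameters.
step 1: Δp = +0.16649, p = 0.77233
step 2: Δp = -0.11489, p = 0.65744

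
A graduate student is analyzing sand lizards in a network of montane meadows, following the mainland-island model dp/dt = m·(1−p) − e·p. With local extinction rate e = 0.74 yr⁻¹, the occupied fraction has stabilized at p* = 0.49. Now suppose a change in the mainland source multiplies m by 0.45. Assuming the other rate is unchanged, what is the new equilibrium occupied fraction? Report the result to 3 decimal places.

Balance m(1−p*) = e·p* gives m = e·p*/(1−p*) = 0.74×0.49000/0.51000 = 0.71098.
New p* = m/(m+e) = 0.31994/(0.31994+0.74000) = 0.30185.

0.302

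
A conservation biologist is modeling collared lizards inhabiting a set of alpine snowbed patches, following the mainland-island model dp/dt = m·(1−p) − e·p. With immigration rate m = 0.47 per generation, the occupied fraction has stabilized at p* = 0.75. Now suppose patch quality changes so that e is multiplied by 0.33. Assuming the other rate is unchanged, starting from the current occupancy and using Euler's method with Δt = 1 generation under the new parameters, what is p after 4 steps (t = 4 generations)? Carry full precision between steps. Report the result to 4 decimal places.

Balance m(1−p*) = e·p* gives e = m(1−p*)/p* = 0.47×0.25000/0.75000 = 0.15667.
Starting from p₀ = 0.75000; update p ← p + (dp/dt)·Δt with the new parameters.
p: 0.75000 → 0.82872  (Δp = +0.07872)
p: 0.82872 → 0.86638  (Δp = +0.03765)
p: 0.86638 → 0.88439  (Δp = +0.01801)
p: 0.88439 → 0.89300  (Δp = +0.00861)

0.8930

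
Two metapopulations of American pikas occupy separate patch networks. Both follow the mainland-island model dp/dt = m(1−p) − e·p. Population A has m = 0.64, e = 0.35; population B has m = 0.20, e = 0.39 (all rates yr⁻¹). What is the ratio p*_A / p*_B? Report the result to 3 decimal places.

A: p*_A = m/(m+e) = 0.64/0.9900 = 0.6465.
B: p*_B = 0.20/0.5900 = 0.3390.
p*_A / p*_B = 0.6465/0.3390 = 1.9071.

1.907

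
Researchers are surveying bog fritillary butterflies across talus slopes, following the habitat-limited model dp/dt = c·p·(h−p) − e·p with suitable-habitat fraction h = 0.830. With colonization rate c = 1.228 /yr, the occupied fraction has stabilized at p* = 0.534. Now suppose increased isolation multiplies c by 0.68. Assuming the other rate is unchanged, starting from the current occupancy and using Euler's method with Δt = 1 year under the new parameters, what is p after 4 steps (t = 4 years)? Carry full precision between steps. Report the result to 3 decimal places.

0.414

Balance c(h−p*) = e gives e = 1.228×(0.83 − 0.53400) = 0.36349.
Starting from p₀ = 0.53400; update p ← p + (dp/dt)·Δt with the new parameters.
p: 0.53400 → 0.47189  (Δp = -0.06211)
p: 0.47189 → 0.44147  (Δp = -0.03041)
p: 0.44147 → 0.42423  (Δp = -0.01724)
p: 0.42423 → 0.41377  (Δp = -0.01046)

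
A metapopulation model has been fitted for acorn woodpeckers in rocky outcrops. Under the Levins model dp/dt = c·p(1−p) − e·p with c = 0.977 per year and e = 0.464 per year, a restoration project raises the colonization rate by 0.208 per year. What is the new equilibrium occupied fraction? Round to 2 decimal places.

0.61

Before: p* = 1 − 0.464/0.977 = 0.5251.
After the change, c = 1.185, e = 0.464, so p* = 1 − 0.464/1.185 = 0.6084.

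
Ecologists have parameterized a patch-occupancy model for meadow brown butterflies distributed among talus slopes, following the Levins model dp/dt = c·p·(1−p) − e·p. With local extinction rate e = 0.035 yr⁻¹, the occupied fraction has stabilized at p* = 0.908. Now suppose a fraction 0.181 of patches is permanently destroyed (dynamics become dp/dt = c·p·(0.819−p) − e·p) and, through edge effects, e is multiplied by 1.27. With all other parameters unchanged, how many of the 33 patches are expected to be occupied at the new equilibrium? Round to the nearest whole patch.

Balance c(1−p*) = e gives c = e/(1 − 0.90800) = 0.035/0.09200 = 0.38043.
New p* = 0.819 − e/c = 0.819 − 0.04445/0.38043 = 0.70216.
Expected occupied = 33 × 0.70216 = 23.17 ≈ 23.

23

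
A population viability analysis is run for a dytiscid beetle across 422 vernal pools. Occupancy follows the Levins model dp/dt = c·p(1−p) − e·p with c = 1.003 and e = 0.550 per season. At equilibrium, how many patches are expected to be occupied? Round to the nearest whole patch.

p* = 1 − e/c = 1 − 0.550/1.003 = 0.4516.
Expected occupied patches = N × p* = 422 × 0.4516 = 190.59 ≈ 191.

191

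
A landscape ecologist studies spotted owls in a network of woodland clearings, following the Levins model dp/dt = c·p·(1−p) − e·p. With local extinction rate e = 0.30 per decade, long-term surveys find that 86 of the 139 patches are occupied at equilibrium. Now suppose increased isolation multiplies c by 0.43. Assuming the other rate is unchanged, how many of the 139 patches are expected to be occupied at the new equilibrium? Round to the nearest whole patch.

Observed p* = 86/139 = 0.61871.
Balance c(1−p*) = e gives c = e/(1 − 0.61871) = 0.30/0.38129 = 0.78680.
New p* = 1 − e/c = 1 − 0.30000/0.33832 = 0.11327.
Expected occupied = 139 × 0.11327 = 15.74 ≈ 16.

16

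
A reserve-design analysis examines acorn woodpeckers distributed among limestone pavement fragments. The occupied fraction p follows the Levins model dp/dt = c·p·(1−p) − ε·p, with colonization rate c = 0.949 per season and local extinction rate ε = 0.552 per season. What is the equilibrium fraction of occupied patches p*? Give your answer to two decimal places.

0.42

Setting dp/dt = 0 and dividing through by p* gives c·(1−p*) = ε.
So p* = 1 − ε/c = 1 − 0.552/0.949 = 1 − 0.5817 = 0.4183.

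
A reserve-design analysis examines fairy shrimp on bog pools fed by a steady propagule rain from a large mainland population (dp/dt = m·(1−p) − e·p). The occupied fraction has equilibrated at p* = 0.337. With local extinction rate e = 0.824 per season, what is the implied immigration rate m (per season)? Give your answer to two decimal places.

At equilibrium m(1−p*) = e·p*, so m = e·p*/(1−p*).
m = 0.824 × 0.337 / 0.6630 = 0.2777/0.6630 = 0.4188.

0.42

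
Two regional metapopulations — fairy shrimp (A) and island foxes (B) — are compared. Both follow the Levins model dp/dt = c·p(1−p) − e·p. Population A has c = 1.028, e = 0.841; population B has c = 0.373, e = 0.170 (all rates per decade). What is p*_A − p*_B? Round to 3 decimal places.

-0.362

A: p*_A = 1 − 0.841/1.028 = 0.1819.
B: p*_B = 1 − 0.170/0.373 = 0.5442.
p*_A − p*_B = 0.1819 − 0.5442 = -0.3623.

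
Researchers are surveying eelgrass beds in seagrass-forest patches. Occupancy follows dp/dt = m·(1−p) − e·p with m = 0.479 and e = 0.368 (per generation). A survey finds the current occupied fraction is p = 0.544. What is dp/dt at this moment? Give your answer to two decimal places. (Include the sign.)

0.02

Colonization term: m·(1−p) = 0.479×0.4560 = 0.21842.
Extinction term: e·p = 0.20019.
dp/dt = 0.21842 − 0.20019 = 0.01823.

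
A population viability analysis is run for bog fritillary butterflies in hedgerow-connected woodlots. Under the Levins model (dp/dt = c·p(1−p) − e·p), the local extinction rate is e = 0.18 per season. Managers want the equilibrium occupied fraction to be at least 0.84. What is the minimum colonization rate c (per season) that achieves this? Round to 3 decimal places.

1.125

p* = 1 − e/c ≥ 0.84 requires e/c ≤ 0.1600, i.e. c ≥ e/0.1600.
c_min = 0.18/0.1600 = 1.1250.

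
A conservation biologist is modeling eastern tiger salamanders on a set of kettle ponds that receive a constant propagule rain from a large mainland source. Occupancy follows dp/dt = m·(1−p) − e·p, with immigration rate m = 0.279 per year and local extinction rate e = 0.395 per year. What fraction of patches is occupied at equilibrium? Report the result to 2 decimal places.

0.41

At equilibrium the propagule rain into empty patches balances local extinction: m(1−p*) = e·p*.
p* = m/(m+e) = 0.279/(0.279+0.395) = 0.279/0.6740 = 0.4139.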